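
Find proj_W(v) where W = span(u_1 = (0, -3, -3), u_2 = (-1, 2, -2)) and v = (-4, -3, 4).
proj_W(v) = (10/9, -31/18, 49/18)

Set up U = [u_1 | ... | u_2] ∈ R^(3×2). The projector onto W = col(U) is P = U (U^T U)^(-1) U^T.
Compute U^T U =
  [18, 0]
  [0, 9],
and U^T v = (-3, -10).
Solve U^T U · c = U^T v for the coefficients: c = (-1/6, -10/9). The projection is proj_W(v) = U c.
Check: (v - proj_W(v)) · u_1 = 0  (should be 0).
Check: (v - proj_W(v)) · u_2 = 0  (should be 0).
Result: proj_W(v) = (10/9, -31/18, 49/18).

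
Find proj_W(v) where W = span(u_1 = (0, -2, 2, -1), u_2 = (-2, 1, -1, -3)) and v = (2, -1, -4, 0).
proj_W(v) = (15/67, 167/134, -167/134, 68/67)

Set up U = [u_1 | ... | u_2] ∈ R^(4×2). The projector onto W = col(U) is P = U (U^T U)^(-1) U^T.
Compute U^T U =
  [9, -1]
  [-1, 15],
and U^T v = (-6, -1).
Solve U^T U · c = U^T v for the coefficients: c = (-91/134, -15/134). The projection is proj_W(v) = U c.
Check: (v - proj_W(v)) · u_1 = 0  (should be 0).
Check: (v - proj_W(v)) · u_2 = 0  (should be 0).
Result: proj_W(v) = (15/67, 167/134, -167/134, 68/67).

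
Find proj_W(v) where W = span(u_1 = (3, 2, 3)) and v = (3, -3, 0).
proj_W(v) = (9/22, 3/11, 9/22)

Set up U = [u_1 | ... | u_1] ∈ R^(3×1). The projector onto W = col(U) is P = U (U^T U)^(-1) U^T.
Compute U^T U =
  [22],
and U^T v = (3).
Solve U^T U · c = U^T v for the coefficients: c = (3/22). The projection is proj_W(v) = U c.
Check: (v - proj_W(v)) · u_1 = 0  (should be 0).
Result: proj_W(v) = (9/22, 3/11, 9/22).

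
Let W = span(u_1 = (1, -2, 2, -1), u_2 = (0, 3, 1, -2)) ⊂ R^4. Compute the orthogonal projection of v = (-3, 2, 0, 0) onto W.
proj_W(v) = (-43/68, 155/68, -63/68, -3/68)

Set up U = [u_1 | ... | u_2] ∈ R^(4×2). The projector onto W = col(U) is P = U (U^T U)^(-1) U^T.
Compute U^T U =
  [10, -2]
  [-2, 14],
and U^T v = (-7, 6).
Solve U^T U · c = U^T v for the coefficients: c = (-43/68, 23/68). The projection is proj_W(v) = U c.
Check: (v - proj_W(v)) · u_1 = 0  (should be 0).
Check: (v - proj_W(v)) · u_2 = 0  (should be 0).
Result: proj_W(v) = (-43/68, 155/68, -63/68, -3/68).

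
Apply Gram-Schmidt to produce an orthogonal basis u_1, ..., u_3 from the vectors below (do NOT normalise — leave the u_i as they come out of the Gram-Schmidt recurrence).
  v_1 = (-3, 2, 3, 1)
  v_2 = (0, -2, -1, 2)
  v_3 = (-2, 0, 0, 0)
Orthogonal basis:
  u_1 = (-3, 2, 3, 1)
  u_2 = (-15/23, -36/23, -8/23, 51/23)
  u_3 = (-101/91, -24/91, -66/91, -57/91)

Apply the Gram-Schmidt recurrence
  u_1 = v_1
  u_i = v_i − Σ_{j<i} ((v_i · u_j) / (u_j · u_j)) · u_j.

Step by step this gives:
  u_1 = (-3, 2, 3, 1)
  u_2 = (-15/23, -36/23, -8/23, 51/23)
  u_3 = (-101/91, -24/91, -66/91, -57/91)

Orthogonality check:
  u_2 · u_1 = 0 (should be 0)
  u_3 · u_1 = 0 (should be 0)
  u_3 · u_2 = 0 (should be 0)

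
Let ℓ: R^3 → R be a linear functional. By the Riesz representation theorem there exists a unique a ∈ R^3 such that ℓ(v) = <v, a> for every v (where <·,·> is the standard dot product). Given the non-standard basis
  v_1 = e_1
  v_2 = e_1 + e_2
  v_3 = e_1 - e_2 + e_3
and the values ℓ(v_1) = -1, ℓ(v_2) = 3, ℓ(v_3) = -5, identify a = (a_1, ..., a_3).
a = (-1, 4, 0)

Write a = (a_1, ..., a_3) in the standard basis. For each basis vector v_i, ℓ(v_i) = <v_i, a> is a linear equation in the a_j's. Collect the n equations into a matrix system V a = ℓ, where row i of V is v_i (expressed in the standard basis). Since V is invertible (lower-triangular with 1s on the diagonal, up to permutation), solve by back-substitution:
  V =
[[1, 0, 0],
 [1, 1, 0],
 [1, -1, 1]]
  V a = (-1, 3, -5)
Solving gives a = (-1, 4, 0).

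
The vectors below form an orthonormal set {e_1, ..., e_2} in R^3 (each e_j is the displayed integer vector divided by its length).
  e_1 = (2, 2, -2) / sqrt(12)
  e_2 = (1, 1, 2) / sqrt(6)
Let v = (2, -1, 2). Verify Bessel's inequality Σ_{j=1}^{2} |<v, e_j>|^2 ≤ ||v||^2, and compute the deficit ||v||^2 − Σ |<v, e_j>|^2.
Σ |<v, e_j>|^2 = 9/2; ||v||^2 = 9; deficit = 9/2

Write each e_j = u_j / sqrt(<u_j, u_j>) where u_j is the displayed integer vector. Then <v, e_j> = <v, u_j> / sqrt(<u_j, u_j>), so |<v, e_j>|^2 = <v, u_j>^2 / <u_j, u_j>.
Coefficients: <v, e_1> = -2/sqrt(12), <v, e_2> = 5/sqrt(6).
Square and sum: Σ |<v, e_j>|^2 = 9/2.
Compute ||v||^2 = v·v = 9.
Deficit = 9 − 9/2 = 9/2 ≥ 0, confirming Bessel's inequality. (The deficit equals ||v − Σ <v,e_j> e_j||^2, the squared distance from v to span{e_j}.)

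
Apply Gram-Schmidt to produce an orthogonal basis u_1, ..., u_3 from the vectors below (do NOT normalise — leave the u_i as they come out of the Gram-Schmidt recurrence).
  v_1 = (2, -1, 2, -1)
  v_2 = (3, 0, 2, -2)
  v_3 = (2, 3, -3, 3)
Orthogonal basis:
  u_1 = (2, -1, 2, -1)
  u_2 = (3/5, 6/5, -2/5, -4/5)
  u_3 = (36/13, 7/13, -11/13, 43/13)

Apply the Gram-Schmidt recurrence
  u_1 = v_1
  u_i = v_i − Σ_{j<i} ((v_i · u_j) / (u_j · u_j)) · u_j.

Step by step this gives:
  u_1 = (2, -1, 2, -1)
  u_2 = (3/5, 6/5, -2/5, -4/5)
  u_3 = (36/13, 7/13, -11/13, 43/13)

Orthogonality check:
  u_2 · u_1 = 0 (should be 0)
  u_3 · u_1 = 0 (should be 0)
  u_3 · u_2 = 0 (should be 0)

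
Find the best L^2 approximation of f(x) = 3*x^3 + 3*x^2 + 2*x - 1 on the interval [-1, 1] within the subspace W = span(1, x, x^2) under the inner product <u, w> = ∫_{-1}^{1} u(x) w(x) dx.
g(x) = 3*x^2 + 19*x/5 - 1

The best approximation g ∈ W is the orthogonal projection of f onto W. Writing g = a_0 + a_1 x + a_2 x^2, the coefficients solve the normal equations G · a = b where
  G_{ij} = <φ_i, φ_j> and b_i = <f, φ_i>, with φ_0 = 1, φ_1 = x, φ_2 = x^2.
G =
  [2, 0, 2/3]
  [0, 2/3, 0]
  [2/3, 0, 2/5],
b = (0, 38/15, 8/15).
Solving gives a_0 = -1, a_1 = 19/5, a_2 = 3, so
  g(x) = 3*x^2 + 19*x/5 - 1.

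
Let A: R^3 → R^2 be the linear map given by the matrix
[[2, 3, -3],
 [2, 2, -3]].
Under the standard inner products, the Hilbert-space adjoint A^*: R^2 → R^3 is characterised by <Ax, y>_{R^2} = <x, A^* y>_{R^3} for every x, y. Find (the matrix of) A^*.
A^* = A^T =
[[2, 2],
 [3, 2],
 [-3, -3]]

For real matrices with standard dot products, the defining identity <Ax, y> = <x, A^* y> gives (Ax)^T y = x^T (A^*) y, i.e. x^T A^T y = x^T (A^*) y. Since this holds for all x, y, we must have A^* = A^T. Therefore
A^* =
[[2, 2],
 [3, 2],
 [-3, -3]].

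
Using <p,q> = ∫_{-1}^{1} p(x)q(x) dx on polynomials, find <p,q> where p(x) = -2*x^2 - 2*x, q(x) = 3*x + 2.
<p,q> = -20/3

Expand the product: p(x)·q(x) = -6*x^3 - 10*x^2 - 4*x.
∫_{-1}^{1} of each monomial x^k gives [2/(k+1) if k even, 0 if k odd]. Integrating term-by-term (or equivalently evaluating the antiderivative F(x) = -3*x^4/2 - 10*x^3/3 - 2*x^2 at the endpoints):
  F(1) − F(−1) = -41/6 − (-1/6) = -20/3.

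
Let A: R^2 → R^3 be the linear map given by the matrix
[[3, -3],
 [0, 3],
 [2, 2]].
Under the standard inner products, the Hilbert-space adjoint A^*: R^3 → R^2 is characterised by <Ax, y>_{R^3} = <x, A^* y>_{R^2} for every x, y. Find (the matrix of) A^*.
A^* = A^T =
[[3, 0, 2],
 [-3, 3, 2]]

For real matrices with standard dot products, the defining identity <Ax, y> = <x, A^* y> gives (Ax)^T y = x^T (A^*) y, i.e. x^T A^T y = x^T (A^*) y. Since this holds for all x, y, we must have A^* = A^T. Therefore
A^* =
[[3, 0, 2],
 [-3, 3, 2]].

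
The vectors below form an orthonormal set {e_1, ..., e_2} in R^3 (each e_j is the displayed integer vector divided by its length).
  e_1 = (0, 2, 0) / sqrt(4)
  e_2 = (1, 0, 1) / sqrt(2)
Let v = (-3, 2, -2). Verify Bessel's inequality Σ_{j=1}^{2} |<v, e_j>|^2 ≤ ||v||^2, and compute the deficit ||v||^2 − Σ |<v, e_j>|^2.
Σ |<v, e_j>|^2 = 33/2; ||v||^2 = 17; deficit = 1/2

Write each e_j = u_j / sqrt(<u_j, u_j>) where u_j is the displayed integer vector. Then <v, e_j> = <v, u_j> / sqrt(<u_j, u_j>), so |<v, e_j>|^2 = <v, u_j>^2 / <u_j, u_j>.
Coefficients: <v, e_1> = 4/sqrt(4), <v, e_2> = -5/sqrt(2).
Square and sum: Σ |<v, e_j>|^2 = 33/2.
Compute ||v||^2 = v·v = 17.
Deficit = 17 − 33/2 = 1/2 ≥ 0, confirming Bessel's inequality. (The deficit equals ||v − Σ <v,e_j> e_j||^2, the squared distance from v to span{e_j}.)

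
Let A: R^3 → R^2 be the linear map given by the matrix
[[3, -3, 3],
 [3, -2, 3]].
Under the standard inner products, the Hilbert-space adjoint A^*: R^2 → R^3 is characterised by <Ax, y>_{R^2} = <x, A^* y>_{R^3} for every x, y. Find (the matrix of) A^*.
A^* = A^T =
[[3, 3],
 [-3, -2],
 [3, 3]]

For real matrices with standard dot products, the defining identity <Ax, y> = <x, A^* y> gives (Ax)^T y = x^T (A^*) y, i.e. x^T A^T y = x^T (A^*) y. Since this holds for all x, y, we must have A^* = A^T. Therefore
A^* =
[[3, 3],
 [-3, -2],
 [3, 3]].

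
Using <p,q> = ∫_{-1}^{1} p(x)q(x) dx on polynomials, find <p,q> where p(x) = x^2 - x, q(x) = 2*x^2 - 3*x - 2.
<p,q> = 22/15

Expand the product: p(x)·q(x) = 2*x^4 - 5*x^3 + x^2 + 2*x.
∫_{-1}^{1} of each monomial x^k gives [2/(k+1) if k even, 0 if k odd]. Integrating term-by-term (or equivalently evaluating the antiderivative F(x) = 2*x^5/5 - 5*x^4/4 + x^3/3 + x^2 at the endpoints):
  F(1) − F(−1) = 29/60 − (-59/60) = 22/15.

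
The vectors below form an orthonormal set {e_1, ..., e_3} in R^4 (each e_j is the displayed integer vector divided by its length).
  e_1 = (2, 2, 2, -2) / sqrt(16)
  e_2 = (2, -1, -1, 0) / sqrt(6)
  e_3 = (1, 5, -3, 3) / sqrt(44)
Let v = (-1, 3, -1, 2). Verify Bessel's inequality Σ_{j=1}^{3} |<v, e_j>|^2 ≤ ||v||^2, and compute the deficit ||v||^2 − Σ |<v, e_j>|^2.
Σ |<v, e_j>|^2 = 493/33; ||v||^2 = 15; deficit = 2/33

Write each e_j = u_j / sqrt(<u_j, u_j>) where u_j is the displayed integer vector. Then <v, e_j> = <v, u_j> / sqrt(<u_j, u_j>), so |<v, e_j>|^2 = <v, u_j>^2 / <u_j, u_j>.
Coefficients: <v, e_1> = -2/sqrt(16), <v, e_2> = -4/sqrt(6), <v, e_3> = 23/sqrt(44).
Square and sum: Σ |<v, e_j>|^2 = 493/33.
Compute ||v||^2 = v·v = 15.
Deficit = 15 − 493/33 = 2/33 ≥ 0, confirming Bessel's inequality. (The deficit equals ||v − Σ <v,e_j> e_j||^2, the squared distance from v to span{e_j}.)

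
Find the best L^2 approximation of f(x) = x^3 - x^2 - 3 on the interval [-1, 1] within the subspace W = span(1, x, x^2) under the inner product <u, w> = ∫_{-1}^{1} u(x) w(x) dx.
g(x) = -x^2 + 3*x/5 - 3

The best approximation g ∈ W is the orthogonal projection of f onto W. Writing g = a_0 + a_1 x + a_2 x^2, the coefficients solve the normal equations G · a = b where
  G_{ij} = <φ_i, φ_j> and b_i = <f, φ_i>, with φ_0 = 1, φ_1 = x, φ_2 = x^2.
G =
  [2, 0, 2/3]
  [0, 2/3, 0]
  [2/3, 0, 2/5],
b = (-20/3, 2/5, -12/5).
Solving gives a_0 = -3, a_1 = 3/5, a_2 = -1, so
  g(x) = -x^2 + 3*x/5 - 3.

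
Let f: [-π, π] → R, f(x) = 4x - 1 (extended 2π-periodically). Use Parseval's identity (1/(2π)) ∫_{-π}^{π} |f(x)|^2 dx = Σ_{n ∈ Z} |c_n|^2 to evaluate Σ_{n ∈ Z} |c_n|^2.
Σ |c_n|^2 = 16π^2/3 + 1

Expand and integrate term by term over [-π, π]:
  ∫ (4x)^2 dx = 16·(2π^3/3); ∫ 2·4·(-1)·x dx = 0 (odd integrand); ∫ (-1)^2 dx = 1·2π.
So (1/(2π)) ∫_{-π}^{π} (4x - 1)^2 dx = 16π^2/3 + 1 = 16π^2/3 + 1.
Parseval ⇒ Σ |c_n|^2 = 16π^2/3 + 1.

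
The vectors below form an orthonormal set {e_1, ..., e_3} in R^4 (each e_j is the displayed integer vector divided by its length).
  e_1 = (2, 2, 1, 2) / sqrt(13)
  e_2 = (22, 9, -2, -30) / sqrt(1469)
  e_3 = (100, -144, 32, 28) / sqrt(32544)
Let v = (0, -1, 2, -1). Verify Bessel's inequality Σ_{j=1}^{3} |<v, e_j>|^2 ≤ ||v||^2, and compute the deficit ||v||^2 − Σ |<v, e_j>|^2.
Σ |<v, e_j>|^2 = 3/2; ||v||^2 = 6; deficit = 9/2

Write each e_j = u_j / sqrt(<u_j, u_j>) where u_j is the displayed integer vector. Then <v, e_j> = <v, u_j> / sqrt(<u_j, u_j>), so |<v, e_j>|^2 = <v, u_j>^2 / <u_j, u_j>.
Coefficients: <v, e_1> = -2/sqrt(13), <v, e_2> = 17/sqrt(1469), <v, e_3> = 180/sqrt(32544).
Square and sum: Σ |<v, e_j>|^2 = 3/2.
Compute ||v||^2 = v·v = 6.
Deficit = 6 − 3/2 = 9/2 ≥ 0, confirming Bessel's inequality. (The deficit equals ||v − Σ <v,e_j> e_j||^2, the squared distance from v to span{e_j}.)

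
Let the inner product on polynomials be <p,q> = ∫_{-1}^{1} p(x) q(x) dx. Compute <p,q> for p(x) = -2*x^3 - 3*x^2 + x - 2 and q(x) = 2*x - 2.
<p,q> = 176/15

Expand the product: p(x)·q(x) = -4*x^4 - 2*x^3 + 8*x^2 - 6*x + 4.
∫_{-1}^{1} of each monomial x^k gives [2/(k+1) if k even, 0 if k odd]. Integrating term-by-term (or equivalently evaluating the antiderivative F(x) = -4*x^5/5 - x^4/2 + 8*x^3/3 - 3*x^2 + 4*x at the endpoints):
  F(1) − F(−1) = 71/30 − (-281/30) = 176/15.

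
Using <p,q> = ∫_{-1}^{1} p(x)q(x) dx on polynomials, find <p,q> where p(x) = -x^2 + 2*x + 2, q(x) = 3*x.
<p,q> = 4

Expand the product: p(x)·q(x) = -3*x^3 + 6*x^2 + 6*x.
∫_{-1}^{1} of each monomial x^k gives [2/(k+1) if k even, 0 if k odd]. Integrating term-by-term (or equivalently evaluating the antiderivative F(x) = -3*x^4/4 + 2*x^3 + 3*x^2 at the endpoints):
  F(1) − F(−1) = 17/4 − (1/4) = 4.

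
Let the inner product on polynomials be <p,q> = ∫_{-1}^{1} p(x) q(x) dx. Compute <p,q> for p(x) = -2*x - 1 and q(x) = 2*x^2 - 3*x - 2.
<p,q> = 20/3

Expand the product: p(x)·q(x) = -4*x^3 + 4*x^2 + 7*x + 2.
∫_{-1}^{1} of each monomial x^k gives [2/(k+1) if k even, 0 if k odd]. Integrating term-by-term (or equivalently evaluating the antiderivative F(x) = -x^4 + 4*x^3/3 + 7*x^2/2 + 2*x at the endpoints):
  F(1) − F(−1) = 35/6 − (-5/6) = 20/3.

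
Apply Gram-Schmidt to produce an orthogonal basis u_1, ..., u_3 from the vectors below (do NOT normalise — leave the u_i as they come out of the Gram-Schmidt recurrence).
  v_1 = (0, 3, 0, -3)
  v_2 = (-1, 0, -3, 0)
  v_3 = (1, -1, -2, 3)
Orthogonal basis:
  u_1 = (0, 3, 0, -3)
  u_2 = (-1, 0, -3, 0)
  u_3 = (3/2, 1, -1/2, 1)

Apply the Gram-Schmidt recurrence
  u_1 = v_1
  u_i = v_i − Σ_{j<i} ((v_i · u_j) / (u_j · u_j)) · u_j.

Step by step this gives:
  u_1 = (0, 3, 0, -3)
  u_2 = (-1, 0, -3, 0)
  u_3 = (3/2, 1, -1/2, 1)

Orthogonality check:
  u_2 · u_1 = 0 (should be 0)
  u_3 · u_1 = 0 (should be 0)
  u_3 · u_2 = 0 (should be 0)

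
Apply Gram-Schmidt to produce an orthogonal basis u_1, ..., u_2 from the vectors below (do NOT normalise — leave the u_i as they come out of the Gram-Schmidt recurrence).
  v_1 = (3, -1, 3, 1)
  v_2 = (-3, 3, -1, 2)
Orthogonal basis:
  u_1 = (3, -1, 3, 1)
  u_2 = (-21/20, 47/20, 19/20, 53/20)

Apply the Gram-Schmidt recurrence
  u_1 = v_1
  u_i = v_i − Σ_{j<i} ((v_i · u_j) / (u_j · u_j)) · u_j.

Step by step this gives:
  u_1 = (3, -1, 3, 1)
  u_2 = (-21/20, 47/20, 19/20, 53/20)

Orthogonality check:
  u_2 · u_1 = 0 (should be 0)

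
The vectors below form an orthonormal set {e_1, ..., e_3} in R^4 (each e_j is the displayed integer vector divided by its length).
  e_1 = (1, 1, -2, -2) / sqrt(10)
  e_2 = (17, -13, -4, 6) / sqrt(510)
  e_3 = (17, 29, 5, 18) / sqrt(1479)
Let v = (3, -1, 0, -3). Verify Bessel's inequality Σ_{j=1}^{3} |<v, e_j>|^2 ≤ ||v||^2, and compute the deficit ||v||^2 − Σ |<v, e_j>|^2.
Σ |<v, e_j>|^2 = 326/29; ||v||^2 = 19; deficit = 225/29

Write each e_j = u_j / sqrt(<u_j, u_j>) where u_j is the displayed integer vector. Then <v, e_j> = <v, u_j> / sqrt(<u_j, u_j>), so |<v, e_j>|^2 = <v, u_j>^2 / <u_j, u_j>.
Coefficients: <v, e_1> = 8/sqrt(10), <v, e_2> = 46/sqrt(510), <v, e_3> = -32/sqrt(1479).
Square and sum: Σ |<v, e_j>|^2 = 326/29.
Compute ||v||^2 = v·v = 19.
Deficit = 19 − 326/29 = 225/29 ≥ 0, confirming Bessel's inequality. (The deficit equals ||v − Σ <v,e_j> e_j||^2, the squared distance from v to span{e_j}.)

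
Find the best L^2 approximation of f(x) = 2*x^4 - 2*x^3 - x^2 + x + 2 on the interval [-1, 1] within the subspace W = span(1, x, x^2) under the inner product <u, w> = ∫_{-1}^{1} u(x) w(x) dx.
g(x) = 5*x^2/7 - x/5 + 64/35

The best approximation g ∈ W is the orthogonal projection of f onto W. Writing g = a_0 + a_1 x + a_2 x^2, the coefficients solve the normal equations G · a = b where
  G_{ij} = <φ_i, φ_j> and b_i = <f, φ_i>, with φ_0 = 1, φ_1 = x, φ_2 = x^2.
G =
  [2, 0, 2/3]
  [0, 2/3, 0]
  [2/3, 0, 2/5],
b = (62/15, -2/15, 158/105).
Solving gives a_0 = 64/35, a_1 = -1/5, a_2 = 5/7, so
  g(x) = 5*x^2/7 - x/5 + 64/35.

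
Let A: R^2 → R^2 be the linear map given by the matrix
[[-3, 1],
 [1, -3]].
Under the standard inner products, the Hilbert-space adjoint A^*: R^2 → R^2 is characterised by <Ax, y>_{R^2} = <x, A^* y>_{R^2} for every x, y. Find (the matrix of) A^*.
A^* = A^T =
[[-3, 1],
 [1, -3]]

For real matrices with standard dot products, the defining identity <Ax, y> = <x, A^* y> gives (Ax)^T y = x^T (A^*) y, i.e. x^T A^T y = x^T (A^*) y. Since this holds for all x, y, we must have A^* = A^T. Therefore
A^* =
[[-3, 1],
 [1, -3]].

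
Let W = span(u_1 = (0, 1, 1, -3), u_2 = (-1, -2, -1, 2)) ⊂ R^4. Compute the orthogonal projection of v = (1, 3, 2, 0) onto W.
proj_W(v) = (54/29, 77/29, 23/29, -15/29)

Set up U = [u_1 | ... | u_2] ∈ R^(4×2). The projector onto W = col(U) is P = U (U^T U)^(-1) U^T.
Compute U^T U =
  [11, -9]
  [-9, 10],
and U^T v = (5, -9).
Solve U^T U · c = U^T v for the coefficients: c = (-31/29, -54/29). The projection is proj_W(v) = U c.
Check: (v - proj_W(v)) · u_1 = 0  (should be 0).
Check: (v - proj_W(v)) · u_2 = 0  (should be 0).
Result: proj_W(v) = (54/29, 77/29, 23/29, -15/29).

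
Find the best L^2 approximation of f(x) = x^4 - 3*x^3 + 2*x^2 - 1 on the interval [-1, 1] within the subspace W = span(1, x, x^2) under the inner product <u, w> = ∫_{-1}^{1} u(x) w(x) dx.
g(x) = 20*x^2/7 - 9*x/5 - 38/35

The best approximation g ∈ W is the orthogonal projection of f onto W. Writing g = a_0 + a_1 x + a_2 x^2, the coefficients solve the normal equations G · a = b where
  G_{ij} = <φ_i, φ_j> and b_i = <f, φ_i>, with φ_0 = 1, φ_1 = x, φ_2 = x^2.
G =
  [2, 0, 2/3]
  [0, 2/3, 0]
  [2/3, 0, 2/5],
b = (-4/15, -6/5, 44/105).
Solving gives a_0 = -38/35, a_1 = -9/5, a_2 = 20/7, so
  g(x) = 20*x^2/7 - 9*x/5 - 38/35.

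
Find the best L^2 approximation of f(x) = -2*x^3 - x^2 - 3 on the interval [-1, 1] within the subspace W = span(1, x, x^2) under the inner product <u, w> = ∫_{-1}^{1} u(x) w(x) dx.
g(x) = -x^2 - 6*x/5 - 3

The best approximation g ∈ W is the orthogonal projection of f onto W. Writing g = a_0 + a_1 x + a_2 x^2, the coefficients solve the normal equations G · a = b where
  G_{ij} = <φ_i, φ_j> and b_i = <f, φ_i>, with φ_0 = 1, φ_1 = x, φ_2 = x^2.
G =
  [2, 0, 2/3]
  [0, 2/3, 0]
  [2/3, 0, 2/5],
b = (-20/3, -4/5, -12/5).
Solving gives a_0 = -3, a_1 = -6/5, a_2 = -1, so
  g(x) = -x^2 - 6*x/5 - 3.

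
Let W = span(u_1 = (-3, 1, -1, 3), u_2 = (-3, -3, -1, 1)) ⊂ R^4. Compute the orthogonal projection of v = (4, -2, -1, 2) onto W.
proj_W(v) = (1, -7/15, 1/3, -16/15)

Set up U = [u_1 | ... | u_2] ∈ R^(4×2). The projector onto W = col(U) is P = U (U^T U)^(-1) U^T.
Compute U^T U =
  [20, 10]
  [10, 20],
and U^T v = (-7, -3).
Solve U^T U · c = U^T v for the coefficients: c = (-11/30, 1/30). The projection is proj_W(v) = U c.
Check: (v - proj_W(v)) · u_1 = 0  (should be 0).
Check: (v - proj_W(v)) · u_2 = 0  (should be 0).
Result: proj_W(v) = (1, -7/15, 1/3, -16/15).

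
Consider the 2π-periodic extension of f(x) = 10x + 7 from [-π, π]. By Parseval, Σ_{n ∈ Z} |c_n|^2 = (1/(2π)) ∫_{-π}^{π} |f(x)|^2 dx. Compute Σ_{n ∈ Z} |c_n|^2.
Σ |c_n|^2 = 100π^2/3 + 49

Expand and integrate term by term over [-π, π]:
  ∫ (10x)^2 dx = 100·(2π^3/3); ∫ 2·10·(7)·x dx = 0 (odd integrand); ∫ 7^2 dx = 49·2π.
So (1/(2π)) ∫_{-π}^{π} (10x + 7)^2 dx = 100π^2/3 + 49 = 100π^2/3 + 49.
Parseval ⇒ Σ |c_n|^2 = 100π^2/3 + 49.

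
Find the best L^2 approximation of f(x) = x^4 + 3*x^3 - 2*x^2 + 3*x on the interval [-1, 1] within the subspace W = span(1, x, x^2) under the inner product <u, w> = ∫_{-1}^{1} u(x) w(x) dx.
g(x) = -8*x^2/7 + 24*x/5 - 3/35

The best approximation g ∈ W is the orthogonal projection of f onto W. Writing g = a_0 + a_1 x + a_2 x^2, the coefficients solve the normal equations G · a = b where
  G_{ij} = <φ_i, φ_j> and b_i = <f, φ_i>, with φ_0 = 1, φ_1 = x, φ_2 = x^2.
G =
  [2, 0, 2/3]
  [0, 2/3, 0]
  [2/3, 0, 2/5],
b = (-14/15, 16/5, -18/35).
Solving gives a_0 = -3/35, a_1 = 24/5, a_2 = -8/7, so
  g(x) = -8*x^2/7 + 24*x/5 - 3/35.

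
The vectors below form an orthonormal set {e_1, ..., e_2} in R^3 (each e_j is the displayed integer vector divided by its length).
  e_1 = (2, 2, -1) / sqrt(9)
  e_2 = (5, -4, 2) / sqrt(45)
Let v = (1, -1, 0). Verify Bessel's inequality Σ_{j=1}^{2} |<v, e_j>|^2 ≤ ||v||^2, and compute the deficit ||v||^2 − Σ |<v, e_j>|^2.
Σ |<v, e_j>|^2 = 9/5; ||v||^2 = 2; deficit = 1/5

Write each e_j = u_j / sqrt(<u_j, u_j>) where u_j is the displayed integer vector. Then <v, e_j> = <v, u_j> / sqrt(<u_j, u_j>), so |<v, e_j>|^2 = <v, u_j>^2 / <u_j, u_j>.
Coefficients: <v, e_1> = 0/sqrt(9), <v, e_2> = 9/sqrt(45).
Square and sum: Σ |<v, e_j>|^2 = 9/5.
Compute ||v||^2 = v·v = 2.
Deficit = 2 − 9/5 = 1/5 ≥ 0, confirming Bessel's inequality. (The deficit equals ||v − Σ <v,e_j> e_j||^2, the squared distance from v to span{e_j}.)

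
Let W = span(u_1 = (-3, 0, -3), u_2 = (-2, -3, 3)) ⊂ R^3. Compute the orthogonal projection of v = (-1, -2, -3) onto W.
proj_W(v) = (-91/43, -6/43, -81/43)

Set up U = [u_1 | ... | u_2] ∈ R^(3×2). The projector onto W = col(U) is P = U (U^T U)^(-1) U^T.
Compute U^T U =
  [18, -3]
  [-3, 22],
and U^T v = (12, -1).
Solve U^T U · c = U^T v for the coefficients: c = (29/43, 2/43). The projection is proj_W(v) = U c.
Check: (v - proj_W(v)) · u_1 = 0  (should be 0).
Check: (v - proj_W(v)) · u_2 = 0  (should be 0).
Result: proj_W(v) = (-91/43, -6/43, -81/43).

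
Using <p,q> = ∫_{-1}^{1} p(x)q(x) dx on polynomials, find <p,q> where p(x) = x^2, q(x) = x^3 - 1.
<p,q> = -2/3

Expand the product: p(x)·q(x) = x^5 - x^2.
∫_{-1}^{1} of each monomial x^k gives [2/(k+1) if k even, 0 if k odd]. Integrating term-by-term (or equivalently evaluating the antiderivative F(x) = x^6/6 - x^3/3 at the endpoints):
  F(1) − F(−1) = -1/6 − (1/2) = -2/3.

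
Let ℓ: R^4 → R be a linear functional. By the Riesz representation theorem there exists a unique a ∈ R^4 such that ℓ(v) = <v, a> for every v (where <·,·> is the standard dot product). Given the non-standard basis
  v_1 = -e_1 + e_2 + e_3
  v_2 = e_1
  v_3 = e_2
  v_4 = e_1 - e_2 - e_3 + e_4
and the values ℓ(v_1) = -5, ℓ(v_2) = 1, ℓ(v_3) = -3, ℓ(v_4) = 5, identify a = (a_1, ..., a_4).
a = (1, -3, -1, 0)

Write a = (a_1, ..., a_4) in the standard basis. For each basis vector v_i, ℓ(v_i) = <v_i, a> is a linear equation in the a_j's. Collect the n equations into a matrix system V a = ℓ, where row i of V is v_i (expressed in the standard basis). Since V is invertible (lower-triangular with 1s on the diagonal, up to permutation), solve by back-substitution:
  V =
[[-1, 1, 1, 0],
 [1, 0, 0, 0],
 [0, 1, 0, 0],
 [1, -1, -1, 1]]
  V a = (-5, 1, -3, 5)
Solving gives a = (1, -3, -1, 0).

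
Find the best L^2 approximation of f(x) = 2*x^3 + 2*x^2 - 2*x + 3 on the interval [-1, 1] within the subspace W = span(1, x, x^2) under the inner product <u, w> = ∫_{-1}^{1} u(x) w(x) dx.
g(x) = 2*x^2 - 4*x/5 + 3

The best approximation g ∈ W is the orthogonal projection of f onto W. Writing g = a_0 + a_1 x + a_2 x^2, the coefficients solve the normal equations G · a = b where
  G_{ij} = <φ_i, φ_j> and b_i = <f, φ_i>, with φ_0 = 1, φ_1 = x, φ_2 = x^2.
G =
  [2, 0, 2/3]
  [0, 2/3, 0]
  [2/3, 0, 2/5],
b = (22/3, -8/15, 14/5).
Solving gives a_0 = 3, a_1 = -4/5, a_2 = 2, so
  g(x) = 2*x^2 - 4*x/5 + 3.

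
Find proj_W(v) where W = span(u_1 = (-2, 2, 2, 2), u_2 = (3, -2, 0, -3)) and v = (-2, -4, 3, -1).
proj_W(v) = (5/6, 0, 5/3, -5/6)

Set up U = [u_1 | ... | u_2] ∈ R^(4×2). The projector onto W = col(U) is P = U (U^T U)^(-1) U^T.
Compute U^T U =
  [16, -16]
  [-16, 22],
and U^T v = (0, 5).
Solve U^T U · c = U^T v for the coefficients: c = (5/6, 5/6). The projection is proj_W(v) = U c.
Check: (v - proj_W(v)) · u_1 = 0  (should be 0).
Check: (v - proj_W(v)) · u_2 = 0  (should be 0).
Result: proj_W(v) = (5/6, 0, 5/3, -5/6).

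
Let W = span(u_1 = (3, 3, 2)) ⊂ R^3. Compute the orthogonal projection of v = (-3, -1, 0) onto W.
proj_W(v) = (-18/11, -18/11, -12/11)

Set up U = [u_1 | ... | u_1] ∈ R^(3×1). The projector onto W = col(U) is P = U (U^T U)^(-1) U^T.
Compute U^T U =
  [22],
and U^T v = (-12).
Solve U^T U · c = U^T v for the coefficients: c = (-6/11). The projection is proj_W(v) = U c.
Check: (v - proj_W(v)) · u_1 = 0  (should be 0).
Result: proj_W(v) = (-18/11, -18/11, -12/11).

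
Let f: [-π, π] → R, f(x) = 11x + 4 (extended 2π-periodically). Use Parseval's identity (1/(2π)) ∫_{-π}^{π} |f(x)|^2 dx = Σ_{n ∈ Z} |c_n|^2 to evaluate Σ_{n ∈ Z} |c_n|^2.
Σ |c_n|^2 = 121π^2/3 + 16

Expand and integrate term by term over [-π, π]:
  ∫ (11x)^2 dx = 121·(2π^3/3); ∫ 2·11·(4)·x dx = 0 (odd integrand); ∫ 4^2 dx = 16·2π.
So (1/(2π)) ∫_{-π}^{π} (11x + 4)^2 dx = 121π^2/3 + 16 = 121π^2/3 + 16.
Parseval ⇒ Σ |c_n|^2 = 121π^2/3 + 16.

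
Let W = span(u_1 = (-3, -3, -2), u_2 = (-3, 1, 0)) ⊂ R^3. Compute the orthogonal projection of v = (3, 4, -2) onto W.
proj_W(v) = (111/46, 103/46, 35/23)

Set up U = [u_1 | ... | u_2] ∈ R^(3×2). The projector onto W = col(U) is P = U (U^T U)^(-1) U^T.
Compute U^T U =
  [22, 6]
  [6, 10],
and U^T v = (-17, -5).
Solve U^T U · c = U^T v for the coefficients: c = (-35/46, -1/23). The projection is proj_W(v) = U c.
Check: (v - proj_W(v)) · u_1 = 0  (should be 0).
Check: (v - proj_W(v)) · u_2 = 0  (should be 0).
Result: proj_W(v) = (111/46, 103/46, 35/23).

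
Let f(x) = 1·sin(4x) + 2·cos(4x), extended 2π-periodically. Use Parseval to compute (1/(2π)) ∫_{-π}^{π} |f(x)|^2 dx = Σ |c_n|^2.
Σ |c_n|^2 = 5/2

Expand |f|^2 and use orthogonality of {sin(nx), cos(mx)} on [-π, π]:
  ∫_{-π}^{π} sin(nx)^2 dx = π, ∫ cos(mx)^2 dx = π, and cross terms integrate to 0.
So ∫_{-π}^{π} f(x)^2 dx = 1^2 · π + 2^2 · π = (1 + 4)π.
Divide by 2π: (1 + 4)/2 = 5/2.
By Parseval, this equals Σ |c_n|^2.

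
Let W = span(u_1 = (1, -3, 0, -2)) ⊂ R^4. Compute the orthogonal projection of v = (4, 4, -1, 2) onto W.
proj_W(v) = (-6/7, 18/7, 0, 12/7)

Set up U = [u_1 | ... | u_1] ∈ R^(4×1). The projector onto W = col(U) is P = U (U^T U)^(-1) U^T.
Compute U^T U =
  [14],
and U^T v = (-12).
Solve U^T U · c = U^T v for the coefficients: c = (-6/7). The projection is proj_W(v) = U c.
Check: (v - proj_W(v)) · u_1 = 0  (should be 0).
Result: proj_W(v) = (-6/7, 18/7, 0, 12/7).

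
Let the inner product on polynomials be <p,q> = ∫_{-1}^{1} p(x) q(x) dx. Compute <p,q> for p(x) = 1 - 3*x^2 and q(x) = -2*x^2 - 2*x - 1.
<p,q> = 16/15

Expand the product: p(x)·q(x) = 6*x^4 + 6*x^3 + x^2 - 2*x - 1.
∫_{-1}^{1} of each monomial x^k gives [2/(k+1) if k even, 0 if k odd]. Integrating term-by-term (or equivalently evaluating the antiderivative F(x) = 6*x^5/5 + 3*x^4/2 + x^3/3 - x^2 - x at the endpoints):
  F(1) − F(−1) = 31/30 − (-1/30) = 16/15.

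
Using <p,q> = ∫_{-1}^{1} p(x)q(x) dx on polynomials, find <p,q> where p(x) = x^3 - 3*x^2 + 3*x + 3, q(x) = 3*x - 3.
<p,q> = -24/5

Expand the product: p(x)·q(x) = 3*x^4 - 12*x^3 + 18*x^2 - 9.
∫_{-1}^{1} of each monomial x^k gives [2/(k+1) if k even, 0 if k odd]. Integrating term-by-term (or equivalently evaluating the antiderivative F(x) = 3*x^5/5 - 3*x^4 + 6*x^3 - 9*x at the endpoints):
  F(1) − F(−1) = -27/5 − (-3/5) = -24/5.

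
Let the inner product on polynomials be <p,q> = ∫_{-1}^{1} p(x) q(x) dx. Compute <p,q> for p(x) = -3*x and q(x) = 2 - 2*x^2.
<p,q> = 0

Expand the product: p(x)·q(x) = 6*x^3 - 6*x.
∫_{-1}^{1} of each monomial x^k gives [2/(k+1) if k even, 0 if k odd]. Integrating term-by-term (or equivalently evaluating the antiderivative F(x) = 3*x^4/2 - 3*x^2 at the endpoints):
  F(1) − F(−1) = -3/2 − (-3/2) = 0.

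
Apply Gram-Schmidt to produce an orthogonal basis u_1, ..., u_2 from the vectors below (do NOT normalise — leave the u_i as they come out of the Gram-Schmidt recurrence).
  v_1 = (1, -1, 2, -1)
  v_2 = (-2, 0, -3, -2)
Orthogonal basis:
  u_1 = (1, -1, 2, -1)
  u_2 = (-8/7, -6/7, -9/7, -20/7)

Apply the Gram-Schmidt recurrence
  u_1 = v_1
  u_i = v_i − Σ_{j<i} ((v_i · u_j) / (u_j · u_j)) · u_j.

Step by step this gives:
  u_1 = (1, -1, 2, -1)
  u_2 = (-8/7, -6/7, -9/7, -20/7)

Orthogonality check:
  u_2 · u_1 = 0 (should be 0)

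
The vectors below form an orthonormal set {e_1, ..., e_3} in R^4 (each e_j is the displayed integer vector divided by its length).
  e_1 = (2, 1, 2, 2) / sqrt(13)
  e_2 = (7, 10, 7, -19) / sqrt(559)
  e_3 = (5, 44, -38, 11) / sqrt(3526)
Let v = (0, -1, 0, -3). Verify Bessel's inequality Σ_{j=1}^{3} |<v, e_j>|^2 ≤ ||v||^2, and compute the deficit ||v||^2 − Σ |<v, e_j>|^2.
Σ |<v, e_j>|^2 = 771/82; ||v||^2 = 10; deficit = 49/82

Write each e_j = u_j / sqrt(<u_j, u_j>) where u_j is the displayed integer vector. Then <v, e_j> = <v, u_j> / sqrt(<u_j, u_j>), so |<v, e_j>|^2 = <v, u_j>^2 / <u_j, u_j>.
Coefficients: <v, e_1> = -7/sqrt(13), <v, e_2> = 47/sqrt(559), <v, e_3> = -77/sqrt(3526).
Square and sum: Σ |<v, e_j>|^2 = 771/82.
Compute ||v||^2 = v·v = 10.
Deficit = 10 − 771/82 = 49/82 ≥ 0, confirming Bessel's inequality. (The deficit equals ||v − Σ <v,e_j> e_j||^2, the squared distance from v to span{e_j}.)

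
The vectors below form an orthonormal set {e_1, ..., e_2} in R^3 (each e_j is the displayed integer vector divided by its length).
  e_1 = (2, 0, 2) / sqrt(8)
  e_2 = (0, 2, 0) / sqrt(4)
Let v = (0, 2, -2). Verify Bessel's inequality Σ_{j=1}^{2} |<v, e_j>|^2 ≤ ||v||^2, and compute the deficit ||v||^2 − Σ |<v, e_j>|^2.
Σ |<v, e_j>|^2 = 6; ||v||^2 = 8; deficit = 2

Write each e_j = u_j / sqrt(<u_j, u_j>) where u_j is the displayed integer vector. Then <v, e_j> = <v, u_j> / sqrt(<u_j, u_j>), so |<v, e_j>|^2 = <v, u_j>^2 / <u_j, u_j>.
Coefficients: <v, e_1> = -4/sqrt(8), <v, e_2> = 4/sqrt(4).
Square and sum: Σ |<v, e_j>|^2 = 6.
Compute ||v||^2 = v·v = 8.
Deficit = 8 − 6 = 2 ≥ 0, confirming Bessel's inequality. (The deficit equals ||v − Σ <v,e_j> e_j||^2, the squared distance from v to span{e_j}.)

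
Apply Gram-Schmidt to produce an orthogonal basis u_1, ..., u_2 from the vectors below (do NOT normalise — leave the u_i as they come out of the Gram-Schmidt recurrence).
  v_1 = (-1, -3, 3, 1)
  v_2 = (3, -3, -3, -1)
Orthogonal basis:
  u_1 = (-1, -3, 3, 1)
  u_2 = (14/5, -18/5, -12/5, -4/5)

Apply the Gram-Schmidt recurrence
  u_1 = v_1
  u_i = v_i − Σ_{j<i} ((v_i · u_j) / (u_j · u_j)) · u_j.

Step by step this gives:
  u_1 = (-1, -3, 3, 1)
  u_2 = (14/5, -18/5, -12/5, -4/5)

Orthogonality check:
  u_2 · u_1 = 0 (should be 0)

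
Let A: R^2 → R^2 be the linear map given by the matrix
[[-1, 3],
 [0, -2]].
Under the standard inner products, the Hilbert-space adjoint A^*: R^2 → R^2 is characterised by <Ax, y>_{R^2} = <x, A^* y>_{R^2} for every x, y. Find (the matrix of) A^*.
A^* = A^T =
[[-1, 0],
 [3, -2]]

For real matrices with standard dot products, the defining identity <Ax, y> = <x, A^* y> gives (Ax)^T y = x^T (A^*) y, i.e. x^T A^T y = x^T (A^*) y. Since this holds for all x, y, we must have A^* = A^T. Therefore
A^* =
[[-1, 0],
 [3, -2]].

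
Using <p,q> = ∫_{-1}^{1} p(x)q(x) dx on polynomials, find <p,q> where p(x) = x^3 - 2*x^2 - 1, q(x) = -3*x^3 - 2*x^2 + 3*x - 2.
<p,q> = 348/35

Expand the product: p(x)·q(x) = -3*x^6 + 4*x^5 + 7*x^4 - 5*x^3 + 6*x^2 - 3*x + 2.
∫_{-1}^{1} of each monomial x^k gives [2/(k+1) if k even, 0 if k odd]. Integrating term-by-term (or equivalently evaluating the antiderivative F(x) = -3*x^7/7 + 2*x^6/3 + 7*x^5/5 - 5*x^4/4 + 2*x^3 - 3*x^2/2 + 2*x at the endpoints):
  F(1) − F(−1) = 1213/420 − (-2963/420) = 348/35.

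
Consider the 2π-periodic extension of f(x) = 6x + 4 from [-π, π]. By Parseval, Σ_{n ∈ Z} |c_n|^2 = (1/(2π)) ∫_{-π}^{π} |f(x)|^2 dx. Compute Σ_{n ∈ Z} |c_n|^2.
Σ |c_n|^2 = 12π^2 + 16

Expand and integrate term by term over [-π, π]:
  ∫ (6x)^2 dx = 36·(2π^3/3); ∫ 2·6·(4)·x dx = 0 (odd integrand); ∫ 4^2 dx = 16·2π.
So (1/(2π)) ∫_{-π}^{π} (6x + 4)^2 dx = 36π^2/3 + 16 = 12π^2 + 16.
Parseval ⇒ Σ |c_n|^2 = 12π^2 + 16.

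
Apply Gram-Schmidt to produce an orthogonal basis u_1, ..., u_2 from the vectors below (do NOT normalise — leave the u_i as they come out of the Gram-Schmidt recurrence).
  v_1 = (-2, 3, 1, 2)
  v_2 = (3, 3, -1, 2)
Orthogonal basis:
  u_1 = (-2, 3, 1, 2)
  u_2 = (11/3, 2, -4/3, 4/3)

Apply the Gram-Schmidt recurrence
  u_1 = v_1
  u_i = v_i − Σ_{j<i} ((v_i · u_j) / (u_j · u_j)) · u_j.

Step by step this gives:
  u_1 = (-2, 3, 1, 2)
  u_2 = (11/3, 2, -4/3, 4/3)

Orthogonality check:
  u_2 · u_1 = 0 (should be 0)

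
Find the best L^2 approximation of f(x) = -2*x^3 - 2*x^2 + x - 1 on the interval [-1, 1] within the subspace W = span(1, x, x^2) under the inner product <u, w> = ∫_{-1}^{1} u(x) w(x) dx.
g(x) = -2*x^2 - x/5 - 1

The best approximation g ∈ W is the orthogonal projection of f onto W. Writing g = a_0 + a_1 x + a_2 x^2, the coefficients solve the normal equations G · a = b where
  G_{ij} = <φ_i, φ_j> and b_i = <f, φ_i>, with φ_0 = 1, φ_1 = x, φ_2 = x^2.
G =
  [2, 0, 2/3]
  [0, 2/3, 0]
  [2/3, 0, 2/5],
b = (-10/3, -2/15, -22/15).
Solving gives a_0 = -1, a_1 = -1/5, a_2 = -2, so
  g(x) = -2*x^2 - x/5 - 1.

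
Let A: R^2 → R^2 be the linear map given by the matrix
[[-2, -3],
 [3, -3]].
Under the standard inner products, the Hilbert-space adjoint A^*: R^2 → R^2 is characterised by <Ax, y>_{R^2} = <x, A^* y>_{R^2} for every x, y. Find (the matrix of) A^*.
A^* = A^T =
[[-2, 3],
 [-3, -3]]

For real matrices with standard dot products, the defining identity <Ax, y> = <x, A^* y> gives (Ax)^T y = x^T (A^*) y, i.e. x^T A^T y = x^T (A^*) y. Since this holds for all x, y, we must have A^* = A^T. Therefore
A^* =
[[-2, 3],
 [-3, -3]].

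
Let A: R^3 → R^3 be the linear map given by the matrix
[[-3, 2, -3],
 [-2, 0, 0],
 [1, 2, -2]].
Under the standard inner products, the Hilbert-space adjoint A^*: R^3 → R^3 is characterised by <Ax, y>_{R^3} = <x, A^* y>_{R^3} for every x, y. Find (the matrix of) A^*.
A^* = A^T =
[[-3, -2, 1],
 [2, 0, 2],
 [-3, 0, -2]]

For real matrices with standard dot products, the defining identity <Ax, y> = <x, A^* y> gives (Ax)^T y = x^T (A^*) y, i.e. x^T A^T y = x^T (A^*) y. Since this holds for all x, y, we must have A^* = A^T. Therefore
A^* =
[[-3, -2, 1],
 [2, 0, 2],
 [-3, 0, -2]].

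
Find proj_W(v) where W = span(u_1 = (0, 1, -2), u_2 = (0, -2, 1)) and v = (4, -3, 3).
proj_W(v) = (0, -3, 3)

Set up U = [u_1 | ... | u_2] ∈ R^(3×2). The projector onto W = col(U) is P = U (U^T U)^(-1) U^T.
Compute U^T U =
  [5, -4]
  [-4, 5],
and U^T v = (-9, 9).
Solve U^T U · c = U^T v for the coefficients: c = (-1, 1). The projection is proj_W(v) = U c.
Check: (v - proj_W(v)) · u_1 = 0  (should be 0).
Check: (v - proj_W(v)) · u_2 = 0  (should be 0).
Result: proj_W(v) = (0, -3, 3).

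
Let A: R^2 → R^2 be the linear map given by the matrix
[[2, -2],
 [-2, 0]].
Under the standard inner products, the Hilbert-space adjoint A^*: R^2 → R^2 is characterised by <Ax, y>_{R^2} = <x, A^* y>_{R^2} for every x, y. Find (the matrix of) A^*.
A^* = A^T =
[[2, -2],
 [-2, 0]]

For real matrices with standard dot products, the defining identity <Ax, y> = <x, A^* y> gives (Ax)^T y = x^T (A^*) y, i.e. x^T A^T y = x^T (A^*) y. Since this holds for all x, y, we must have A^* = A^T. Therefore
A^* =
[[2, -2],
 [-2, 0]].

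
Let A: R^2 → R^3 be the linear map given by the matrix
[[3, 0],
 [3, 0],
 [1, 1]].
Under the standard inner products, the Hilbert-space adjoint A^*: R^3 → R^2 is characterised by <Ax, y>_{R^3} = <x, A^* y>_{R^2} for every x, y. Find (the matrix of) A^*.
A^* = A^T =
[[3, 3, 1],
 [0, 0, 1]]

For real matrices with standard dot products, the defining identity <Ax, y> = <x, A^* y> gives (Ax)^T y = x^T (A^*) y, i.e. x^T A^T y = x^T (A^*) y. Since this holds for all x, y, we must have A^* = A^T. Therefore
A^* =
[[3, 3, 1],
 [0, 0, 1]].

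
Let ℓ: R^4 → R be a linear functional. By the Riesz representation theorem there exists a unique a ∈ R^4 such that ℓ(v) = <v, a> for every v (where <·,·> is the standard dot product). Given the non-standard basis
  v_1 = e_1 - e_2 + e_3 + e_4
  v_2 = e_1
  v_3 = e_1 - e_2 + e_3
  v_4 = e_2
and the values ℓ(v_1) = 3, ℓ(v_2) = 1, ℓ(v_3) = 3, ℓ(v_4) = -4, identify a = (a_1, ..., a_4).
a = (1, -4, -2, 0)

Write a = (a_1, ..., a_4) in the standard basis. For each basis vector v_i, ℓ(v_i) = <v_i, a> is a linear equation in the a_j's. Collect the n equations into a matrix system V a = ℓ, where row i of V is v_i (expressed in the standard basis). Since V is invertible (lower-triangular with 1s on the diagonal, up to permutation), solve by back-substitution:
  V =
[[1, -1, 1, 1],
 [1, 0, 0, 0],
 [1, -1, 1, 0],
 [0, 1, 0, 0]]
  V a = (3, 1, 3, -4)
Solving gives a = (1, -4, -2, 0).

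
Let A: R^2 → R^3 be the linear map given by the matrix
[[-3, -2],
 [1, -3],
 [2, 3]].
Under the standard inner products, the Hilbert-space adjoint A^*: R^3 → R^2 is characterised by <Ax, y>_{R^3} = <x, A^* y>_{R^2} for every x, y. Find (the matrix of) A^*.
A^* = A^T =
[[-3, 1, 2],
 [-2, -3, 3]]

For real matrices with standard dot products, the defining identity <Ax, y> = <x, A^* y> gives (Ax)^T y = x^T (A^*) y, i.e. x^T A^T y = x^T (A^*) y. Since this holds for all x, y, we must have A^* = A^T. Therefore
A^* =
[[-3, 1, 2],
 [-2, -3, 3]].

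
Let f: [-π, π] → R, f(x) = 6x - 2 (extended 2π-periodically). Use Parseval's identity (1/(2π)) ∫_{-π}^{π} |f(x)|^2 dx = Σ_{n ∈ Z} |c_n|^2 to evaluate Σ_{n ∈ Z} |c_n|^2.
Σ |c_n|^2 = 12π^2 + 4

Expand and integrate term by term over [-π, π]:
  ∫ (6x)^2 dx = 36·(2π^3/3); ∫ 2·6·(-2)·x dx = 0 (odd integrand); ∫ (-2)^2 dx = 4·2π.
So (1/(2π)) ∫_{-π}^{π} (6x - 2)^2 dx = 36π^2/3 + 4 = 12π^2 + 4.
Parseval ⇒ Σ |c_n|^2 = 12π^2 + 4.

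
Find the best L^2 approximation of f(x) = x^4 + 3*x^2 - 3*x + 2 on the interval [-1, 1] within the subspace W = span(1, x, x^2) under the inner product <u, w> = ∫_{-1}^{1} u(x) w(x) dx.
g(x) = 27*x^2/7 - 3*x + 67/35

The best approximation g ∈ W is the orthogonal projection of f onto W. Writing g = a_0 + a_1 x + a_2 x^2, the coefficients solve the normal equations G · a = b where
  G_{ij} = <φ_i, φ_j> and b_i = <f, φ_i>, with φ_0 = 1, φ_1 = x, φ_2 = x^2.
G =
  [2, 0, 2/3]
  [0, 2/3, 0]
  [2/3, 0, 2/5],
b = (32/5, -2, 296/105).
Solving gives a_0 = 67/35, a_1 = -3, a_2 = 27/7, so
  g(x) = 27*x^2/7 - 3*x + 67/35.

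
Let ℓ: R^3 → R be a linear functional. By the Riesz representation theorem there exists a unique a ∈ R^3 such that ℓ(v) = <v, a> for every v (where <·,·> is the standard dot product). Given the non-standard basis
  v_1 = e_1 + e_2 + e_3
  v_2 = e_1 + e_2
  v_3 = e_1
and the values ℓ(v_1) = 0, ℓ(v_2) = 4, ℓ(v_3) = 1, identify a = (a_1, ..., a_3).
a = (1, 3, -4)

Write a = (a_1, ..., a_3) in the standard basis. For each basis vector v_i, ℓ(v_i) = <v_i, a> is a linear equation in the a_j's. Collect the n equations into a matrix system V a = ℓ, where row i of V is v_i (expressed in the standard basis). Since V is invertible (lower-triangular with 1s on the diagonal, up to permutation), solve by back-substitution:
  V =
[[1, 1, 1],
 [1, 1, 0],
 [1, 0, 0]]
  V a = (0, 4, 1)
Solving gives a = (1, 3, -4).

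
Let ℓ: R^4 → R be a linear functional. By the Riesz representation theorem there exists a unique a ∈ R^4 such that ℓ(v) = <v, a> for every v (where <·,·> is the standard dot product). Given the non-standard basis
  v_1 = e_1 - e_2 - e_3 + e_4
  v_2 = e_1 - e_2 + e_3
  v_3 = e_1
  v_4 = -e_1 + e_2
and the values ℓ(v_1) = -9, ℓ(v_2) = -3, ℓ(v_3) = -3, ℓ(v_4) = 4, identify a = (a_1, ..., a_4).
a = (-3, 1, 1, -4)

Write a = (a_1, ..., a_4) in the standard basis. For each basis vector v_i, ℓ(v_i) = <v_i, a> is a linear equation in the a_j's. Collect the n equations into a matrix system V a = ℓ, where row i of V is v_i (expressed in the standard basis). Since V is invertible (lower-triangular with 1s on the diagonal, up to permutation), solve by back-substitution:
  V =
[[1, -1, -1, 1],
 [1, -1, 1, 0],
 [1, 0, 0, 0],
 [-1, 1, 0, 0]]
  V a = (-9, -3, -3, 4)
Solving gives a = (-3, 1, 1, -4).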